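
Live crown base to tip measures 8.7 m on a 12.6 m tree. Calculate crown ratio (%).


Formula: Crown Ratio = (Crown Length / Total Height) * 100
CR = (8.7 m / 12.6 m) * 100
CR = 0.6905 * 100 = 69.0%

69.0


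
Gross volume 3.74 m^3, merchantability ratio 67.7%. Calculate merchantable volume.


Formula: MV = V_total * (merchantable_pct / 100)
Merchantable fraction = 67.7% / 100 = 0.677
MV = 3.74 m^3 * 0.677 = 2.532 m^3

2.532


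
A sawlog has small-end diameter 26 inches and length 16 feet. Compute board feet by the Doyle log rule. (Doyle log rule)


Doyle: BF = (D - 4)^2 * L / 16
Adjusted diameter = 26 - 4 = 22 in
(D-4)^2 = 22^2 = 484
BF = 484 * 16 / 16 = 484 BF

484


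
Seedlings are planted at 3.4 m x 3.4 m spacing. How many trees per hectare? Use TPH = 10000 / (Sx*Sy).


Formula: TPH = 10000 m^2/ha / (spacing_x * spacing_y)
Area per tree = 3.4 m * 3.4 m = 11.56 m^2
TPH = 10000 / 11.56 = 865 trees/ha

865


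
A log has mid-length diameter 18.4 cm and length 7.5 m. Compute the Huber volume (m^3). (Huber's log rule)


Huber: V = Am * L,  Am = pi*(Dm/200)^2
Am = pi*(18.4/200)^2 = 0.02659 m^2
V = 0.02659*7.5 = 0.1994 m^3

0.1994


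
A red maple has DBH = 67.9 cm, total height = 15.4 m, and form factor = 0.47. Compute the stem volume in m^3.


Formula: V = pi * (DBH/200)^2 * H * ff
Radius = DBH/200 = 67.9/200 = 0.3395 m
Radius^2 = 0.3395^2 = 0.11526025 m^2
V = pi * 0.11526025 * 15.4 * 0.47
V = 2.621 m^3

2.621


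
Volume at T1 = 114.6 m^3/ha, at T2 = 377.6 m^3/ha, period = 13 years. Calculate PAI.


Formula: PAI = (V_T2 - V_T1) / (T2 - T1)
Volume increment = 377.6 - 114.6 = 263.0 m^3/ha
PAI = 263.0 / 13 = 20.23 m^3/ha/year

20.23


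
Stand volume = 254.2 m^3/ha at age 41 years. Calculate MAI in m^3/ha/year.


Formula: MAI = Total Volume / Stand Age
MAI = 254.2 m^3/ha / 41 years
MAI = 6.2 m^3/ha/year

6.2


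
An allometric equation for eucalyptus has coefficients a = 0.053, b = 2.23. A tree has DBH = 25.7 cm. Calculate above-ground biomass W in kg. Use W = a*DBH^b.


Formula: W = a * DBH^b  (allometric power law)
DBH^b = 25.7^2.23 = 1393.6408
W = 0.053 * 1393.6408 = 73.9 kg

73.9


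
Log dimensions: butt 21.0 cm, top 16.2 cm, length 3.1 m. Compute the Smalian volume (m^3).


Smalian: V = (A1 + A2)/2 * L,  A = pi*(D/200)^2
A1 = pi*(21.0/200)^2 = 0.034636 m^2
A2 = pi*(16.2/200)^2 = 0.020612 m^2
V = (0.034636+0.020612)/2*3.1 = 0.0856 m^3

0.0856


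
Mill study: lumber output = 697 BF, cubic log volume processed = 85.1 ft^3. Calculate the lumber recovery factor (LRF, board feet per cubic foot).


Formula: LRF = Lumber Output (BF) / Log Input (ft^3)
LRF = 697 BF / 85.1 ft^3
LRF = 8.19 BF/ft^3

8.19


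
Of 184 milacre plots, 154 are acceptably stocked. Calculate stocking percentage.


Formula: Stocking % = stocked plots / total plots * 100
Stocking = 154 / 184 * 100
Stocking = 0.837 * 100 = 83.7%

83.7


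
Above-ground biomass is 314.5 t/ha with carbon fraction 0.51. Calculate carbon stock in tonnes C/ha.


Formula: Carbon Stock = Biomass * Carbon Fraction
C = 314.5 t/ha * 0.51
C = 160.4 t C/ha

160.4


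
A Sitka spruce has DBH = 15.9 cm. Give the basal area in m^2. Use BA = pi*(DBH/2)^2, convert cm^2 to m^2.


Formula: BA = pi * (DBH/2)^2 / 10000  (cm^2 to m^2)
Radius = DBH/2 = 15.9/2 = 7.95 cm
BA = pi * 7.95^2 / 10000
   = 198.5565 cm^2 / 10000
   = 0.0199 m^2

0.0199


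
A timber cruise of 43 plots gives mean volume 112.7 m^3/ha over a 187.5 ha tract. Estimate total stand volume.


Formula: Total Volume = Mean Volume per ha * Total Area
Total Volume = 112.7 m^3/ha * 187.5 ha
Total Volume = 21131 m^3

21131


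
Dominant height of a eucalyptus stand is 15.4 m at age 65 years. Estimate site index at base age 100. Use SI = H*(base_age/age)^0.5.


Formula: SI = H_dom * (base_age / age)^0.5
Age ratio = 100 / 65 = 1.53846
sqrt(age_ratio) = 1.24035
SI = 15.4 * 1.24035 = 19.1 m

19.1


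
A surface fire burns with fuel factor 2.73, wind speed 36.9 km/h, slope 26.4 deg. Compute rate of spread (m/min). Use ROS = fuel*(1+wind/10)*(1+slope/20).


Formula: ROS = fuel * (1 + wind/10) * (1 + slope/20)
Wind factor = 1 + 36.9/10 = 4.69
Slope factor = 1 + 26.4/20 = 2.32
ROS = 2.73 * 4.69 * 2.32 = 29.7 m/min

29.7


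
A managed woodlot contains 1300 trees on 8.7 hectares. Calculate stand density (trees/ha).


Formula: Stand Density = N_trees / Area_ha
Density = 1300 trees / 8.7 ha
Density = 149 trees/ha

149


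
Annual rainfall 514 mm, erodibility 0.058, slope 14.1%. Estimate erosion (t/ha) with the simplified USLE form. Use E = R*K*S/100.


Formula: E = R * K * S / 100  (simplified USLE)
R * K = 514 * 0.058 = 29.812
E = 29.812 * 14.1 / 100 = 4.2 t/ha

4.2


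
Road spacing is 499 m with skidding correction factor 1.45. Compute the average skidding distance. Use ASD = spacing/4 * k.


Formula: ASD = (spacing / 4) * correction
Uncorrected distance = spacing / 4 = 499 / 4 = 124.75 m
ASD = 124.75 * 1.45 = 181 m

181


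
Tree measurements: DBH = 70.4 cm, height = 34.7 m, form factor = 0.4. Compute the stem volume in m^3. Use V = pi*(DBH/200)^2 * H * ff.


Formula: V = pi * (DBH/200)^2 * H * ff
Radius = DBH/200 = 70.4/200 = 0.352 m
Radius^2 = 0.352^2 = 0.123904 m^2
V = pi * 0.123904 * 34.7 * 0.4
V = 5.403 m^3

5.403


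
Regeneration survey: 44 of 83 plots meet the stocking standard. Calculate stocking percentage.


Formula: Stocking % = stocked plots / total plots * 100
Stocking = 44 / 83 * 100
Stocking = 0.5301 * 100 = 53.0%

53.0


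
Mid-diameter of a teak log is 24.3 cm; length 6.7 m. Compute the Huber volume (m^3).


Huber: V = Am * L,  Am = pi*(Dm/200)^2
Am = pi*(24.3/200)^2 = 0.046377 m^2
V = 0.046377*6.7 = 0.3107 m^3

0.3107


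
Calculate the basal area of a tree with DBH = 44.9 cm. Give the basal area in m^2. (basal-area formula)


Formula: BA = pi * (DBH/2)^2 / 10000  (cm^2 to m^2)
Radius = DBH/2 = 44.9/2 = 22.45 cm
BA = pi * 22.45^2 / 10000
   = 1583.3706 cm^2 / 10000
   = 0.1583 m^2

0.1583


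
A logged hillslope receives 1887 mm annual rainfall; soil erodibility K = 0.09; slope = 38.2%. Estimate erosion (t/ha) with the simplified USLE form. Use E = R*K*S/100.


Formula: E = R * K * S / 100  (simplified USLE)
R * K = 1887 * 0.09 = 169.83
E = 169.83 * 38.2 / 100 = 64.88 t/ha

64.88


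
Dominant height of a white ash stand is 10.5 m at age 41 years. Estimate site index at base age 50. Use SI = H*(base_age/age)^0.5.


Formula: SI = H_dom * (base_age / age)^0.5
Age ratio = 50 / 41 = 1.21951
sqrt(age_ratio) = 1.10432
SI = 10.5 * 1.10432 = 11.6 m

11.6


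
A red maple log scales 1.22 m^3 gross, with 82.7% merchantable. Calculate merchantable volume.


Formula: MV = V_total * (merchantable_pct / 100)
Merchantable fraction = 82.7% / 100 = 0.827
MV = 1.22 m^3 * 0.827 = 1.009 m^3

1.009


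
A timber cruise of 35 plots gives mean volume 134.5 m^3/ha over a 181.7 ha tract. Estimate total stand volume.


Formula: Total Volume = Mean Volume per ha * Total Area
Total Volume = 134.5 m^3/ha * 181.7 ha
Total Volume = 24439 m^3

24439


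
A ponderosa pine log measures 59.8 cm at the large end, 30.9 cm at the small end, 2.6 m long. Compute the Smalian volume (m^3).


Smalian: V = (A1 + A2)/2 * L,  A = pi*(D/200)^2
A1 = pi*(59.8/200)^2 = 0.280862 m^2
A2 = pi*(30.9/200)^2 = 0.074991 m^2
V = (0.280862+0.074991)/2*2.6 = 0.4626 m^3

0.4626


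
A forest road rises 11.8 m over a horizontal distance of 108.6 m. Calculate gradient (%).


Formula: Gradient = rise / run * 100
Gradient = 11.8 / 108.6 * 100 = 10.9%

10.9


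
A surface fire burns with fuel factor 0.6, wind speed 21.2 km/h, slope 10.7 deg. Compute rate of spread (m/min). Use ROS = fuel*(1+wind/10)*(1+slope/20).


Formula: ROS = fuel * (1 + wind/10) * (1 + slope/20)
Wind factor = 1 + 21.2/10 = 3.12
Slope factor = 1 + 10.7/20 = 1.535
ROS = 0.6 * 3.12 * 1.535 = 2.87 m/min

2.87


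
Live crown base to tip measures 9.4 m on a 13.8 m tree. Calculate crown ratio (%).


Formula: Crown Ratio = (Crown Length / Total Height) * 100
CR = (9.4 m / 13.8 m) * 100
CR = 0.6812 * 100 = 68.1%

68.1


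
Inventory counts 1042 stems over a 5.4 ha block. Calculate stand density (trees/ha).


Formula: Stand Density = N_trees / Area_ha
Density = 1042 trees / 5.4 ha
Density = 193 trees/ha

193


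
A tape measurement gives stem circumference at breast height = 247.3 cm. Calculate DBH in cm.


Formula: DBH = C / pi
DBH = 247.3 / pi
pi = 3.14159...
DBH = 78.7 cm

78.7


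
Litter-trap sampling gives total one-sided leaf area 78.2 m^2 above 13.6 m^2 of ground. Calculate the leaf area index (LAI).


Formula: LAI = total leaf area / ground area  (dimensionless)
LAI = 78.2 m^2 / 13.6 m^2
LAI = 5.75

5.75


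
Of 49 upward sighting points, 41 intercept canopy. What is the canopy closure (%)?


Formula: Canopy closure = covered points / total points * 100
Closure = 41 / 49 * 100
Closure = 0.8367 * 100 = 83.7%

83.7


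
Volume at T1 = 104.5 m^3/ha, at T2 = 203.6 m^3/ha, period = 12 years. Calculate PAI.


Formula: PAI = (V_T2 - V_T1) / (T2 - T1)
Volume increment = 203.6 - 104.5 = 99.1 m^3/ha
PAI = 99.1 / 12 = 8.26 m^3/ha/year

8.26


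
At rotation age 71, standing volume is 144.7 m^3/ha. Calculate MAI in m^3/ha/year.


Formula: MAI = Total Volume / Stand Age
MAI = 144.7 m^3/ha / 71 years
MAI = 2.04 m^3/ha/year

2.04


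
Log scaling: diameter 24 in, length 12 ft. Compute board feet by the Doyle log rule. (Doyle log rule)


Doyle: BF = (D - 4)^2 * L / 16
Adjusted diameter = 24 - 4 = 20 in
(D-4)^2 = 20^2 = 400
BF = 400 * 12 / 16 = 300 BF

300


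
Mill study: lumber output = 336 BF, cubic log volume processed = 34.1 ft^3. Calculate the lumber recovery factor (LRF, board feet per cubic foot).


Formula: LRF = Lumber Output (BF) / Log Input (ft^3)
LRF = 336 BF / 34.1 ft^3
LRF = 9.85 BF/ft^3

9.85


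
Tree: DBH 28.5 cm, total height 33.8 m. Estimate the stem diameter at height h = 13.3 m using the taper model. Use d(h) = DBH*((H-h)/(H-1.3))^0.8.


Taper: d(h) = DBH * ((H - h) / (H - 1.3))^0.8
Numerator = H - h = 33.8 - 13.3 = 20.5 m
Denominator = H - 1.3 = 33.8 - 1.3 = 32.5 m
Ratio = 20.5 / 32.5 = 0.63077
d = 28.5 * 0.63077^0.8 = 19.7 cm

19.7


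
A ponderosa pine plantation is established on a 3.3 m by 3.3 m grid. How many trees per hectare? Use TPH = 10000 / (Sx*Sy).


Formula: TPH = 10000 m^2/ha / (spacing_x * spacing_y)
Area per tree = 3.3 m * 3.3 m = 10.89 m^2
TPH = 10000 / 10.89 = 918 trees/ha

918


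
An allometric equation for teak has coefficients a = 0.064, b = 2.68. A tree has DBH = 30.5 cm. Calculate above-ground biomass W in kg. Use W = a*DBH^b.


Formula: W = a * DBH^b  (allometric power law)
DBH^b = 30.5^2.68 = 9504.3751
W = 0.064 * 9504.3751 = 608.3 kg

608.3


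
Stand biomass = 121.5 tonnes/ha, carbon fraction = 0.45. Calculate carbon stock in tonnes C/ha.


Formula: Carbon Stock = Biomass * Carbon Fraction
C = 121.5 t/ha * 0.45
C = 54.7 t C/ha

54.7


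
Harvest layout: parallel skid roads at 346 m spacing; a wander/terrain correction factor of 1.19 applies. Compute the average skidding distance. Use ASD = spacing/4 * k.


Formula: ASD = (spacing / 4) * correction
Uncorrected distance = spacing / 4 = 346 / 4 = 86.5 m
ASD = 86.5 * 1.19 = 103 m

103


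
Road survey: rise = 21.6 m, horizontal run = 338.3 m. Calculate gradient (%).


Formula: Gradient = rise / run * 100
Gradient = 21.6 / 338.3 * 100 = 6.4%

6.4


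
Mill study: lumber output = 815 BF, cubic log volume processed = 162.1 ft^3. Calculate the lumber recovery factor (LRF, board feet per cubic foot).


Formula: LRF = Lumber Output (BF) / Log Input (ft^3)
LRF = 815 BF / 162.1 ft^3
LRF = 5.03 BF/ft^3

5.03


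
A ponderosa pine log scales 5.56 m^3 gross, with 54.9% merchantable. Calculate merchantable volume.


Formula: MV = V_total * (merchantable_pct / 100)
Merchantable fraction = 54.9% / 100 = 0.549
MV = 5.56 m^3 * 0.549 = 3.052 m^3

3.052


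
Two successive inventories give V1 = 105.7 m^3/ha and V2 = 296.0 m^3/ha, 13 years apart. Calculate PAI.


Formula: PAI = (V_T2 - V_T1) / (T2 - T1)
Volume increment = 296.0 - 105.7 = 190.3 m^3/ha
PAI = 190.3 / 13 = 14.64 m^3/ha/year

14.64


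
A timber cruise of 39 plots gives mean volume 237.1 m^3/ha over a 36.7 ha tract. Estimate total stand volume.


Formula: Total Volume = Mean Volume per ha * Total Area
Total Volume = 237.1 m^3/ha * 36.7 ha
Total Volume = 8702 m^3

8702


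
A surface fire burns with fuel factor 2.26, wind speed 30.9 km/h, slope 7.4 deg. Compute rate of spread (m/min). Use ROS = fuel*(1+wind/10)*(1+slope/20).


Formula: ROS = fuel * (1 + wind/10) * (1 + slope/20)
Wind factor = 1 + 30.9/10 = 4.09
Slope factor = 1 + 7.4/20 = 1.37
ROS = 2.26 * 4.09 * 1.37 = 12.66 m/min

12.66


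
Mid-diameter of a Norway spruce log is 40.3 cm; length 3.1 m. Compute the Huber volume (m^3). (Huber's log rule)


Huber: V = Am * L,  Am = pi*(Dm/200)^2
Am = pi*(40.3/200)^2 = 0.127556 m^2
V = 0.127556*3.1 = 0.3954 m^3

0.3954


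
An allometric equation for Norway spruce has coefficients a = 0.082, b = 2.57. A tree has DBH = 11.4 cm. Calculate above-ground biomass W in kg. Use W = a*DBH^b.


Formula: W = a * DBH^b  (allometric power law)
DBH^b = 11.4^2.57 = 520.29
W = 0.082 * 520.29 = 42.7 kg

42.7


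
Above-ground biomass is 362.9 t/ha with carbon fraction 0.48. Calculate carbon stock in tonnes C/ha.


Formula: Carbon Stock = Biomass * Carbon Fraction
C = 362.9 t/ha * 0.48
C = 174.2 t C/ha

174.2


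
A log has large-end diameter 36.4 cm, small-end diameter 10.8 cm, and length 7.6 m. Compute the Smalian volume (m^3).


Smalian: V = (A1 + A2)/2 * L,  A = pi*(D/200)^2
A1 = pi*(36.4/200)^2 = 0.104062 m^2
A2 = pi*(10.8/200)^2 = 0.009161 m^2
V = (0.104062+0.009161)/2*7.6 = 0.4302 m^3

0.4302


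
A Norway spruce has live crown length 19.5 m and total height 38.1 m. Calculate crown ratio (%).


Formula: Crown Ratio = (Crown Length / Total Height) * 100
CR = (19.5 m / 38.1 m) * 100
CR = 0.5118 * 100 = 51.2%

51.2


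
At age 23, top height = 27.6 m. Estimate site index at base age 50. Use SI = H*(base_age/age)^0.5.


Formula: SI = H_dom * (base_age / age)^0.5
Age ratio = 50 / 23 = 2.17391
sqrt(age_ratio) = 1.47442
SI = 27.6 * 1.47442 = 40.7 m

40.7


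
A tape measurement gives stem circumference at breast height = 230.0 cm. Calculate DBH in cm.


Formula: DBH = C / pi
DBH = 230.0 / pi
pi = 3.14159...
DBH = 73.2 cm

73.2


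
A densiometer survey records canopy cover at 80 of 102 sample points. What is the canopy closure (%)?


Formula: Canopy closure = covered points / total points * 100
Closure = 80 / 102 * 100
Closure = 0.7843 * 100 = 78.4%

78.4


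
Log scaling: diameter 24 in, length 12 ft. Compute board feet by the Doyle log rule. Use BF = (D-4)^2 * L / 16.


Doyle: BF = (D - 4)^2 * L / 16
Adjusted diameter = 24 - 4 = 20 in
(D-4)^2 = 20^2 = 400
BF = 400 * 12 / 16 = 300 BF

300


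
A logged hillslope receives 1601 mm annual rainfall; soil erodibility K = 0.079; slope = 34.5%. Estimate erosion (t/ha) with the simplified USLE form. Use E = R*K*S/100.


Formula: E = R * K * S / 100  (simplified USLE)
R * K = 1601 * 0.079 = 126.479
E = 126.479 * 34.5 / 100 = 43.64 t/ha

43.64


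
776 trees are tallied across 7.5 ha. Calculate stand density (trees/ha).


Formula: Stand Density = N_trees / Area_ha
Density = 776 trees / 7.5 ha
Density = 103 trees/ha

103


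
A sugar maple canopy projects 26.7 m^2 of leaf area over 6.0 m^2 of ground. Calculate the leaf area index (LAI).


Formula: LAI = total leaf area / ground area  (dimensionless)
LAI = 26.7 m^2 / 6.0 m^2
LAI = 4.45

4.45


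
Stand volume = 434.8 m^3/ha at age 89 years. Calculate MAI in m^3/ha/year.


Formula: MAI = Total Volume / Stand Age
MAI = 434.8 m^3/ha / 89 years
MAI = 4.89 m^3/ha/year

4.89


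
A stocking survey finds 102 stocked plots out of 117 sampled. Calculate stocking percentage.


Formula: Stocking % = stocked plots / total plots * 100
Stocking = 102 / 117 * 100
Stocking = 0.8718 * 100 = 87.2%

87.2


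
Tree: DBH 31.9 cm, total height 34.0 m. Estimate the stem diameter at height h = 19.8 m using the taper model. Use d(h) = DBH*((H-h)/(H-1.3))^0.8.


Taper: d(h) = DBH * ((H - h) / (H - 1.3))^0.8
Numerator = H - h = 34.0 - 19.8 = 14.2 m
Denominator = H - 1.3 = 34.0 - 1.3 = 32.7 m
Ratio = 14.2 / 32.7 = 0.43425
d = 31.9 * 0.43425^0.8 = 16.4 cm

16.4


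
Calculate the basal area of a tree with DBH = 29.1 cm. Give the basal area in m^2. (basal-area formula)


Formula: BA = pi * (DBH/2)^2 / 10000  (cm^2 to m^2)
Radius = DBH/2 = 29.1/2 = 14.55 cm
BA = pi * 14.55^2 / 10000
   = 665.083 cm^2 / 10000
   = 0.0665 m^2

0.0665


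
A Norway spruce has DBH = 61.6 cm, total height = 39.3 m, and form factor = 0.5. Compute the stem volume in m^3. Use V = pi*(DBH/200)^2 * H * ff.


Formula: V = pi * (DBH/200)^2 * H * ff
Radius = DBH/200 = 61.6/200 = 0.308 m
Radius^2 = 0.308^2 = 0.094864 m^2
V = pi * 0.094864 * 39.3 * 0.5
V = 5.856 m^3

5.856


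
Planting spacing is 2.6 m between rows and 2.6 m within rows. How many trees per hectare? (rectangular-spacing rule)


Formula: TPH = 10000 m^2/ha / (spacing_x * spacing_y)
Area per tree = 2.6 m * 2.6 m = 6.76 m^2
TPH = 10000 / 6.76 = 1479 trees/ha

1479


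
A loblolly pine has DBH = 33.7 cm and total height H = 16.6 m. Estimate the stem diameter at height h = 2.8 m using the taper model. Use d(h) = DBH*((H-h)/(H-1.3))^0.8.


Taper: d(h) = DBH * ((H - h) / (H - 1.3))^0.8
Numerator = H - h = 16.6 - 2.8 = 13.8 m
Denominator = H - 1.3 = 16.6 - 1.3 = 15.3 m
Ratio = 13.8 / 15.3 = 0.90196
d = 33.7 * 0.90196^0.8 = 31.0 cm

31.0


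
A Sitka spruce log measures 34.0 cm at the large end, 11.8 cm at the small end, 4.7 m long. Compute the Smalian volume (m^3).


Smalian: V = (A1 + A2)/2 * L,  A = pi*(D/200)^2
A1 = pi*(34.0/200)^2 = 0.090792 m^2
A2 = pi*(11.8/200)^2 = 0.010936 m^2
V = (0.090792+0.010936)/2*4.7 = 0.2391 m^3

0.2391


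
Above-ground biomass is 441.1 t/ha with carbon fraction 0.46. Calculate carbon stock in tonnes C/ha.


Formula: Carbon Stock = Biomass * Carbon Fraction
C = 441.1 t/ha * 0.46
C = 202.9 t C/ha

202.9


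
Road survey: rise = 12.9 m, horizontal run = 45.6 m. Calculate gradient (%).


Formula: Gradient = rise / run * 100
Gradient = 12.9 / 45.6 * 100 = 28.3%

28.3


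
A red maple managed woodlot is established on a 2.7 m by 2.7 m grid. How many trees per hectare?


Formula: TPH = 10000 m^2/ha / (spacing_x * spacing_y)
Area per tree = 2.7 m * 2.7 m = 7.29 m^2
TPH = 10000 / 7.29 = 1372 trees/ha

1372


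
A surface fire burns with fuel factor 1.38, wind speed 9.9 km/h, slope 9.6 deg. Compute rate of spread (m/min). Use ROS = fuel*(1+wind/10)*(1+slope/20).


Formula: ROS = fuel * (1 + wind/10) * (1 + slope/20)
Wind factor = 1 + 9.9/10 = 1.99
Slope factor = 1 + 9.6/20 = 1.48
ROS = 1.38 * 1.99 * 1.48 = 4.06 m/min

4.06


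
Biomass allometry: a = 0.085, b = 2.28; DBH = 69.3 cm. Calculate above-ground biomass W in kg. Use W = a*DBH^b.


Formula: W = a * DBH^b  (allometric power law)
DBH^b = 69.3^2.28 = 15735.1822
W = 0.085 * 15735.1822 = 1337.5 kg

1337.5


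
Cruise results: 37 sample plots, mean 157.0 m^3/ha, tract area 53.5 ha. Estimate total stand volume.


Formula: Total Volume = Mean Volume per ha * Total Area
Total Volume = 157.0 m^3/ha * 53.5 ha
Total Volume = 8400 m^3

8400


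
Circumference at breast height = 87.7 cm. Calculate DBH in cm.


Formula: DBH = C / pi
DBH = 87.7 / pi
pi = 3.14159...
DBH = 27.9 cm

27.9


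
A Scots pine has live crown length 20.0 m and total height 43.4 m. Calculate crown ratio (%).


Formula: Crown Ratio = (Crown Length / Total Height) * 100
CR = (20.0 m / 43.4 m) * 100
CR = 0.4608 * 100 = 46.1%

46.1


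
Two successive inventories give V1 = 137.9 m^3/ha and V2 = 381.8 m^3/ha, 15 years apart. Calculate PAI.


Formula: PAI = (V_T2 - V_T1) / (T2 - T1)
Volume increment = 381.8 - 137.9 = 243.9 m^3/ha
PAI = 243.9 / 15 = 16.26 m^3/ha/year

16.26


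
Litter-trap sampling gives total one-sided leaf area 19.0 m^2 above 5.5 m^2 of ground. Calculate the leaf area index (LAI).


Formula: LAI = total leaf area / ground area  (dimensionless)
LAI = 19.0 m^2 / 5.5 m^2
LAI = 3.45

3.45


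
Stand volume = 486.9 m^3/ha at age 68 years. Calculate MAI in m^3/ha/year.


Formula: MAI = Total Volume / Stand Age
MAI = 486.9 m^3/ha / 68 years
MAI = 7.16 m^3/ha/year

7.16


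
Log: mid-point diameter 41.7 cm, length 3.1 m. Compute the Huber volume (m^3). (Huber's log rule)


Huber: V = Am * L,  Am = pi*(Dm/200)^2
Am = pi*(41.7/200)^2 = 0.136572 m^2
V = 0.136572*3.1 = 0.4234 m^3

0.4234


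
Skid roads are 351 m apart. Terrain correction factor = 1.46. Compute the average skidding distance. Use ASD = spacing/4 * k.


Formula: ASD = (spacing / 4) * correction
Uncorrected distance = spacing / 4 = 351 / 4 = 87.75 m
ASD = 87.75 * 1.46 = 128 m

128


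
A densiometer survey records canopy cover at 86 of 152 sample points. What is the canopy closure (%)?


Formula: Canopy closure = covered points / total points * 100
Closure = 86 / 152 * 100
Closure = 0.5658 * 100 = 56.6%

56.6


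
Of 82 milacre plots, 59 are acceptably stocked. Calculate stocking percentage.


Formula: Stocking % = stocked plots / total plots * 100
Stocking = 59 / 82 * 100
Stocking = 0.7195 * 100 = 72.0%

72.0


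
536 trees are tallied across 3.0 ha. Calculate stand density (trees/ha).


Formula: Stand Density = N_trees / Area_ha
Density = 536 trees / 3.0 ha
Density = 179 trees/ha

179


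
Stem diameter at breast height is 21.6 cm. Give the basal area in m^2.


Formula: BA = pi * (DBH/2)^2 / 10000  (cm^2 to m^2)
Radius = DBH/2 = 21.6/2 = 10.8 cm
BA = pi * 10.8^2 / 10000
   = 366.4354 cm^2 / 10000
   = 0.0366 m^2

0.0366


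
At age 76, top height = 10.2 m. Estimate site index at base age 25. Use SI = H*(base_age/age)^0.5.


Formula: SI = H_dom * (base_age / age)^0.5
Age ratio = 25 / 76 = 0.32895
sqrt(age_ratio) = 0.57354
SI = 10.2 * 0.57354 = 5.9 m

5.9


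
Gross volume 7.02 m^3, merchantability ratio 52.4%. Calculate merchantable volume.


Formula: MV = V_total * (merchantable_pct / 100)
Merchantable fraction = 52.4% / 100 = 0.524
MV = 7.02 m^3 * 0.524 = 3.678 m^3

3.678


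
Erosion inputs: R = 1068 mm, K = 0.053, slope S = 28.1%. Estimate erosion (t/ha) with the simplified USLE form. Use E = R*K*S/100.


Formula: E = R * K * S / 100  (simplified USLE)
R * K = 1068 * 0.053 = 56.604
E = 56.604 * 28.1 / 100 = 15.91 t/ha

15.91


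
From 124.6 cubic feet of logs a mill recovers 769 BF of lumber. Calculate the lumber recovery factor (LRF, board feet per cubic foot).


Formula: LRF = Lumber Output (BF) / Log Input (ft^3)
LRF = 769 BF / 124.6 ft^3
LRF = 6.17 BF/ft^3

6.17


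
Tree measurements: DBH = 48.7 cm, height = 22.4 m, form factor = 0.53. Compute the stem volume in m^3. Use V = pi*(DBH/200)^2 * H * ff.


Formula: V = pi * (DBH/200)^2 * H * ff
Radius = DBH/200 = 48.7/200 = 0.2435 m
Radius^2 = 0.2435^2 = 0.05929225 m^2
V = pi * 0.05929225 * 22.4 * 0.53
V = 2.211 m^3

2.211


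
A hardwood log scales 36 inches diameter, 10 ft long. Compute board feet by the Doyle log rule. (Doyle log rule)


Doyle: BF = (D - 4)^2 * L / 16
Adjusted diameter = 36 - 4 = 32 in
(D-4)^2 = 32^2 = 1024
BF = 1024 * 10 / 16 = 640 BF

640


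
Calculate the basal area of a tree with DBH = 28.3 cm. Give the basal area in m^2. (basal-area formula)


Formula: BA = pi * (DBH/2)^2 / 10000  (cm^2 to m^2)
Radius = DBH/2 = 28.3/2 = 14.15 cm
BA = pi * 14.15^2 / 10000
   = 629.0175 cm^2 / 10000
   = 0.0629 m^2

0.0629


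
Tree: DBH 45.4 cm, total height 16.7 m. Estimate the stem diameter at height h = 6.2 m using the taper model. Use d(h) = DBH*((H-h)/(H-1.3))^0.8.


Taper: d(h) = DBH * ((H - h) / (H - 1.3))^0.8
Numerator = H - h = 16.7 - 6.2 = 10.5 m
Denominator = H - 1.3 = 16.7 - 1.3 = 15.4 m
Ratio = 10.5 / 15.4 = 0.68182
d = 45.4 * 0.68182^0.8 = 33.4 cm

33.4


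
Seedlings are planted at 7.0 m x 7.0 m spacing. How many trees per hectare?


Formula: TPH = 10000 m^2/ha / (spacing_x * spacing_y)
Area per tree = 7.0 m * 7.0 m = 49.0 m^2
TPH = 10000 / 49.0 = 204 trees/ha

204


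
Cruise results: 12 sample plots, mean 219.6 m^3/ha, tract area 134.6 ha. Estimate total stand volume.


Formula: Total Volume = Mean Volume per ha * Total Area
Total Volume = 219.6 m^3/ha * 134.6 ha
Total Volume = 29558 m^3

29558


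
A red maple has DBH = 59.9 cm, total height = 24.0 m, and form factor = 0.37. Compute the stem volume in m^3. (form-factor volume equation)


Formula: V = pi * (DBH/200)^2 * H * ff
Radius = DBH/200 = 59.9/200 = 0.2995 m
Radius^2 = 0.2995^2 = 0.08970025 m^2
V = pi * 0.08970025 * 24.0 * 0.37
V = 2.502 m^3

2.502


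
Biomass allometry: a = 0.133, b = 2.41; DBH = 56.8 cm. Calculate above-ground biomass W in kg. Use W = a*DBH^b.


Formula: W = a * DBH^b  (allometric power law)
DBH^b = 56.8^2.41 = 16903.611
W = 0.133 * 16903.611 = 2248.2 kg

2248.2


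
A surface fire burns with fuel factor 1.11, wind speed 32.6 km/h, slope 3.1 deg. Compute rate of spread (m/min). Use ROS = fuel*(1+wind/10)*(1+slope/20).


Formula: ROS = fuel * (1 + wind/10) * (1 + slope/20)
Wind factor = 1 + 32.6/10 = 4.26
Slope factor = 1 + 3.1/20 = 1.155
ROS = 1.11 * 4.26 * 1.155 = 5.46 m/min

5.46


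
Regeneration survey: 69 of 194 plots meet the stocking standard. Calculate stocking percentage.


Formula: Stocking % = stocked plots / total plots * 100
Stocking = 69 / 194 * 100
Stocking = 0.3557 * 100 = 35.6%

35.6


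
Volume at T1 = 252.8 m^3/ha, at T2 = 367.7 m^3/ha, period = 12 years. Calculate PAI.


Formula: PAI = (V_T2 - V_T1) / (T2 - T1)
Volume increment = 367.7 - 252.8 = 114.9 m^3/ha
PAI = 114.9 / 12 = 9.58 m^3/ha/year

9.58


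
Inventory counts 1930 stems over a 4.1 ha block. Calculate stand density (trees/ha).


Formula: Stand Density = N_trees / Area_ha
Density = 1930 trees / 4.1 ha
Density = 471 trees/ha

471


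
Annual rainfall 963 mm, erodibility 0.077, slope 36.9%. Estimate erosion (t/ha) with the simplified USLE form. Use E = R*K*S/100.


Formula: E = R * K * S / 100  (simplified USLE)
R * K = 963 * 0.077 = 74.151
E = 74.151 * 36.9 / 100 = 27.36 t/ha

27.36


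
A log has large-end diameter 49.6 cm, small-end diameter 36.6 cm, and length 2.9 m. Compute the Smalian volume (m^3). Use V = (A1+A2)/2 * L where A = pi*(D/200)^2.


Smalian: V = (A1 + A2)/2 * L,  A = pi*(D/200)^2
A1 = pi*(49.6/200)^2 = 0.193221 m^2
A2 = pi*(36.6/200)^2 = 0.105209 m^2
V = (0.193221+0.105209)/2*2.9 = 0.4327 m^3

0.4327


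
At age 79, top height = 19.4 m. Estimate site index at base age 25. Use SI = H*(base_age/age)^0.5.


Formula: SI = H_dom * (base_age / age)^0.5
Age ratio = 25 / 79 = 0.31646
sqrt(age_ratio) = 0.56254
SI = 19.4 * 0.56254 = 10.9 m

10.9


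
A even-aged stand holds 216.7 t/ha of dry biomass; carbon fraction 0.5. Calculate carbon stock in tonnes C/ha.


Formula: Carbon Stock = Biomass * Carbon Fraction
C = 216.7 t/ha * 0.5
C = 108.4 t C/ha

108.4


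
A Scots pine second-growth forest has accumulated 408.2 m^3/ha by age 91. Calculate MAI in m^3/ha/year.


Formula: MAI = Total Volume / Stand Age
MAI = 408.2 m^3/ha / 91 years
MAI = 4.49 m^3/ha/year

4.49


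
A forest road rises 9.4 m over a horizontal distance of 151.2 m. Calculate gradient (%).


Formula: Gradient = rise / run * 100
Gradient = 9.4 / 151.2 * 100 = 6.2%

6.2


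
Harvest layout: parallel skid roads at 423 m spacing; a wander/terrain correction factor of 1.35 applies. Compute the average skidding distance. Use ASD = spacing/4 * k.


Formula: ASD = (spacing / 4) * correction
Uncorrected distance = spacing / 4 = 423 / 4 = 105.75 m
ASD = 105.75 * 1.35 = 143 m

143


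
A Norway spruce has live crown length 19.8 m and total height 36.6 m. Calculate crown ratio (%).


Formula: Crown Ratio = (Crown Length / Total Height) * 100
CR = (19.8 m / 36.6 m) * 100
CR = 0.541 * 100 = 54.1%

54.1


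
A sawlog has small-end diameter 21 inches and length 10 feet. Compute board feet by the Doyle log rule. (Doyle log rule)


Doyle: BF = (D - 4)^2 * L / 16
Adjusted diameter = 21 - 4 = 17 in
(D-4)^2 = 17^2 = 289
BF = 289 * 10 / 16 = 181 BF

181


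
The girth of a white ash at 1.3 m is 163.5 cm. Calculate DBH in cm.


Formula: DBH = C / pi
DBH = 163.5 / pi
pi = 3.14159...
DBH = 52.0 cm

52.0


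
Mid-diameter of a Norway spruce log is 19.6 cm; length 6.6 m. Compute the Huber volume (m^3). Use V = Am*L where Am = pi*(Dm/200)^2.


Huber: V = Am * L,  Am = pi*(Dm/200)^2
Am = pi*(19.6/200)^2 = 0.030172 m^2
V = 0.030172*6.6 = 0.1991 m^3

0.1991


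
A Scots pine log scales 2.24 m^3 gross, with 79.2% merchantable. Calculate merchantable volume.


Formula: MV = V_total * (merchantable_pct / 100)
Merchantable fraction = 79.2% / 100 = 0.792
MV = 2.24 m^3 * 0.792 = 1.774 m^3

1.774


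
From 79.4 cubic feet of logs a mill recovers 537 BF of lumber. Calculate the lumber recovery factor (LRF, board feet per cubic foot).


Formula: LRF = Lumber Output (BF) / Log Input (ft^3)
LRF = 537 BF / 79.4 ft^3
LRF = 6.76 BF/ft^3

6.76


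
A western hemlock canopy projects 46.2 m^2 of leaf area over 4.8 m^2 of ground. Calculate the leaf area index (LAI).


Formula: LAI = total leaf area / ground area  (dimensionless)
LAI = 46.2 m^2 / 4.8 m^2
LAI = 9.63

9.63


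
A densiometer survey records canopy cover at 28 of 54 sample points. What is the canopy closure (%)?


Formula: Canopy closure = covered points / total points * 100
Closure = 28 / 54 * 100
Closure = 0.5185 * 100 = 51.9%

51.9


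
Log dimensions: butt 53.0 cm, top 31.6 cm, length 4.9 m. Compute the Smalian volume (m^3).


Smalian: V = (A1 + A2)/2 * L,  A = pi*(D/200)^2
A1 = pi*(53.0/200)^2 = 0.220618 m^2
A2 = pi*(31.6/200)^2 = 0.078427 m^2
V = (0.220618+0.078427)/2*4.9 = 0.7327 m^3

0.7327


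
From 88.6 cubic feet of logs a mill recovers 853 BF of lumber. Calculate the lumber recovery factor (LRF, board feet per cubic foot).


Formula: LRF = Lumber Output (BF) / Log Input (ft^3)
LRF = 853 BF / 88.6 ft^3
LRF = 9.63 BF/ft^3

9.63


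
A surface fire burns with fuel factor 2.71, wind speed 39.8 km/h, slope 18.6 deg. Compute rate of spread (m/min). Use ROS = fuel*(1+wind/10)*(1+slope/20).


Formula: ROS = fuel * (1 + wind/10) * (1 + slope/20)
Wind factor = 1 + 39.8/10 = 4.98
Slope factor = 1 + 18.6/20 = 1.93
ROS = 2.71 * 4.98 * 1.93 = 26.05 m/min

26.05


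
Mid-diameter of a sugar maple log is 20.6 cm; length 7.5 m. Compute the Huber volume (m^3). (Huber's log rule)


Huber: V = Am * L,  Am = pi*(Dm/200)^2
Am = pi*(20.6/200)^2 = 0.033329 m^2
V = 0.033329*7.5 = 0.25 m^3

0.25


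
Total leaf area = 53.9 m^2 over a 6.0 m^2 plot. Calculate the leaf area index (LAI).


Formula: LAI = total leaf area / ground area  (dimensionless)
LAI = 53.9 m^2 / 6.0 m^2
LAI = 8.98

8.98


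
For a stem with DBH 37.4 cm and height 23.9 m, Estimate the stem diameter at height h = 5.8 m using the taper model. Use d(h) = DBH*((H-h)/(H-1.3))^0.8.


Taper: d(h) = DBH * ((H - h) / (H - 1.3))^0.8
Numerator = H - h = 23.9 - 5.8 = 18.1 m
Denominator = H - 1.3 = 23.9 - 1.3 = 22.6 m
Ratio = 18.1 / 22.6 = 0.80088
d = 37.4 * 0.80088^0.8 = 31.3 cm

31.3


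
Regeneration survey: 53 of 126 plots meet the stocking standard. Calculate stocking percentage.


Formula: Stocking % = stocked plots / total plots * 100
Stocking = 53 / 126 * 100
Stocking = 0.4206 * 100 = 42.1%

42.1


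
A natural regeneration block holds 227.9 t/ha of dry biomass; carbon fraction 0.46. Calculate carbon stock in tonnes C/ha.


Formula: Carbon Stock = Biomass * Carbon Fraction
C = 227.9 t/ha * 0.46
C = 104.8 t C/ha

104.8


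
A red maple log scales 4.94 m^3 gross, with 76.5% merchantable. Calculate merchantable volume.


Formula: MV = V_total * (merchantable_pct / 100)
Merchantable fraction = 76.5% / 100 = 0.765
MV = 4.94 m^3 * 0.765 = 3.779 m^3

3.779


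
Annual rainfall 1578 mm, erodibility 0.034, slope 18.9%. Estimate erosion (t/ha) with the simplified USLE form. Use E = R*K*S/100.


Formula: E = R * K * S / 100  (simplified USLE)
R * K = 1578 * 0.034 = 53.652
E = 53.652 * 18.9 / 100 = 10.14 t/ha

10.14


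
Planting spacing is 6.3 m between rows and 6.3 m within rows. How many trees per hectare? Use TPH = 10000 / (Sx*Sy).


Formula: TPH = 10000 m^2/ha / (spacing_x * spacing_y)
Area per tree = 6.3 m * 6.3 m = 39.69 m^2
TPH = 10000 / 39.69 = 252 trees/ha

252


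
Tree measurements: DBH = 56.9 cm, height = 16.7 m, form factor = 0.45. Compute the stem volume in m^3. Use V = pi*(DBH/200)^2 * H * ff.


Formula: V = pi * (DBH/200)^2 * H * ff
Radius = DBH/200 = 56.9/200 = 0.2845 m
Radius^2 = 0.2845^2 = 0.08094025 m^2
V = pi * 0.08094025 * 16.7 * 0.45
V = 1.911 m^3

1.911


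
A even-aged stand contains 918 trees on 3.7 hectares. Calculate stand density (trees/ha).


Formula: Stand Density = N_trees / Area_ha
Density = 918 trees / 3.7 ha
Density = 248 trees/ha

248


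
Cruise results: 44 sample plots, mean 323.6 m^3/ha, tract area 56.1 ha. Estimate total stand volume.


Formula: Total Volume = Mean Volume per ha * Total Area
Total Volume = 323.6 m^3/ha * 56.1 ha
Total Volume = 18154 m^3

18154


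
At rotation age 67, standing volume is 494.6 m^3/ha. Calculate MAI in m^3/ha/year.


Formula: MAI = Total Volume / Stand Age
MAI = 494.6 m^3/ha / 67 years
MAI = 7.38 m^3/ha/year

7.38


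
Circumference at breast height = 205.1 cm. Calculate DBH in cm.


Formula: DBH = C / pi
DBH = 205.1 / pi
pi = 3.14159...
DBH = 65.3 cm

65.3


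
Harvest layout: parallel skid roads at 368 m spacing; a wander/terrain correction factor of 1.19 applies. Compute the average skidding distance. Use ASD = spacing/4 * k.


Formula: ASD = (spacing / 4) * correction
Uncorrected distance = spacing / 4 = 368 / 4 = 92 m
ASD = 92 * 1.19 = 109 m

109


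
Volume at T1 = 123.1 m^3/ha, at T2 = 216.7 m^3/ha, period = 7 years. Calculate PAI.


Formula: PAI = (V_T2 - V_T1) / (T2 - T1)
Volume increment = 216.7 - 123.1 = 93.6 m^3/ha
PAI = 93.6 / 7 = 13.37 m^3/ha/year

13.37


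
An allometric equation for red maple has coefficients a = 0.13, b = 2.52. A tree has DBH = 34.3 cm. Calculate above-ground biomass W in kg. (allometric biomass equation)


Formula: W = a * DBH^b  (allometric power law)
DBH^b = 34.3^2.52 = 7395.0512
W = 0.13 * 7395.0512 = 961.4 kg

961.4


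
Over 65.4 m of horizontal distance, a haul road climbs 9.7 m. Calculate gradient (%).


Formula: Gradient = rise / run * 100
Gradient = 9.7 / 65.4 * 100 = 14.8%

14.8


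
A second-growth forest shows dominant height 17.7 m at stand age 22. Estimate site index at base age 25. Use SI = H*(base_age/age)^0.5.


Formula: SI = H_dom * (base_age / age)^0.5
Age ratio = 25 / 22 = 1.13636
sqrt(age_ratio) = 1.066
SI = 17.7 * 1.066 = 18.9 m

18.9


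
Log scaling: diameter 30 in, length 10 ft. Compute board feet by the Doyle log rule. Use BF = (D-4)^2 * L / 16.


Doyle: BF = (D - 4)^2 * L / 16
Adjusted diameter = 30 - 4 = 26 in
(D-4)^2 = 26^2 = 676
BF = 676 * 10 / 16 = 423 BF

423


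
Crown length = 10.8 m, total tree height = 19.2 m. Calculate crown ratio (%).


Formula: Crown Ratio = (Crown Length / Total Height) * 100
CR = (10.8 m / 19.2 m) * 100
CR = 0.5625 * 100 = 56.3%

56.3


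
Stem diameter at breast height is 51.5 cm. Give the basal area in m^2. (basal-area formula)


Formula: BA = pi * (DBH/2)^2 / 10000  (cm^2 to m^2)
Radius = DBH/2 = 51.5/2 = 25.75 cm
BA = pi * 25.75^2 / 10000
   = 2083.0723 cm^2 / 10000
   = 0.2083 m^2

0.2083


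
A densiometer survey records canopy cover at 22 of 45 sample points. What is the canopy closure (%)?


Formula: Canopy closure = covered points / total points * 100
Closure = 22 / 45 * 100
Closure = 0.4889 * 100 = 48.9%

48.9


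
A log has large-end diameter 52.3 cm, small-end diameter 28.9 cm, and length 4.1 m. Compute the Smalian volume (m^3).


Smalian: V = (A1 + A2)/2 * L,  A = pi*(D/200)^2
A1 = pi*(52.3/200)^2 = 0.214829 m^2
A2 = pi*(28.9/200)^2 = 0.065597 m^2
V = (0.214829+0.065597)/2*4.1 = 0.5749 m^3

0.5749


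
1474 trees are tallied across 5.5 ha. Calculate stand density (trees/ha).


Formula: Stand Density = N_trees / Area_ha
Density = 1474 trees / 5.5 ha
Density = 268 trees/ha

268


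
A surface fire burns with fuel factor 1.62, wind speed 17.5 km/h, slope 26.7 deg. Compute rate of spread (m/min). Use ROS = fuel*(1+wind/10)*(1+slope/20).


Formula: ROS = fuel * (1 + wind/10) * (1 + slope/20)
Wind factor = 1 + 17.5/10 = 2.75
Slope factor = 1 + 26.7/20 = 2.335
ROS = 1.62 * 2.75 * 2.335 = 10.4 m/min

10.4


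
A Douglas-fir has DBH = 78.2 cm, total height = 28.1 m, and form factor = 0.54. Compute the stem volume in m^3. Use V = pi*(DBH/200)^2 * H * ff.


Formula: V = pi * (DBH/200)^2 * H * ff
Radius = DBH/200 = 78.2/200 = 0.391 m
Radius^2 = 0.391^2 = 0.152881 m^2
V = pi * 0.152881 * 28.1 * 0.54
V = 7.288 m^3

7.288


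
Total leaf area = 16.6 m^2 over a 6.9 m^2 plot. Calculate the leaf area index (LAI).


Formula: LAI = total leaf area / ground area  (dimensionless)
LAI = 16.6 m^2 / 6.9 m^2
LAI = 2.41

2.41


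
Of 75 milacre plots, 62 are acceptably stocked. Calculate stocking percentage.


Formula: Stocking % = stocked plots / total plots * 100
Stocking = 62 / 75 * 100
Stocking = 0.8267 * 100 = 82.7%

82.7


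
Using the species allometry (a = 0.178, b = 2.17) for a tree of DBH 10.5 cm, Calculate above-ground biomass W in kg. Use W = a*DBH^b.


Formula: W = a * DBH^b  (allometric power law)
DBH^b = 10.5^2.17 = 164.4299
W = 0.178 * 164.4299 = 29.3 kg

29.3


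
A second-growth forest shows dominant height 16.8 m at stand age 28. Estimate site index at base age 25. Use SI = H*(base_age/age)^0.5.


Formula: SI = H_dom * (base_age / age)^0.5
Age ratio = 25 / 28 = 0.89286
sqrt(age_ratio) = 0.94491
SI = 16.8 * 0.94491 = 15.9 m

15.9


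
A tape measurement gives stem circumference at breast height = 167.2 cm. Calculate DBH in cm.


Formula: DBH = C / pi
DBH = 167.2 / pi
pi = 3.14159...
DBH = 53.2 cm

53.2


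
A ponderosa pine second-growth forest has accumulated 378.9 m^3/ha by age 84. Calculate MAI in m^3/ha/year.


Formula: MAI = Total Volume / Stand Age
MAI = 378.9 m^3/ha / 84 years
MAI = 4.51 m^3/ha/year

4.51


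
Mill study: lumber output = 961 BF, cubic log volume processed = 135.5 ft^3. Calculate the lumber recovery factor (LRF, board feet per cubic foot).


Formula: LRF = Lumber Output (BF) / Log Input (ft^3)
LRF = 961 BF / 135.5 ft^3
LRF = 7.09 BF/ft^3

7.09


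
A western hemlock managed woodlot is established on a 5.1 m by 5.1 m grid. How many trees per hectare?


Formula: TPH = 10000 m^2/ha / (spacing_x * spacing_y)
Area per tree = 5.1 m * 5.1 m = 26.01 m^2
TPH = 10000 / 26.01 = 384 trees/ha

384


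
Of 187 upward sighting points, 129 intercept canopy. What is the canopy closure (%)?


Formula: Canopy closure = covered points / total points * 100
Closure = 129 / 187 * 100
Closure = 0.6898 * 100 = 69.0%

69.0


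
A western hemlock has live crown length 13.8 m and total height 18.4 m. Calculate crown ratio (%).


Formula: Crown Ratio = (Crown Length / Total Height) * 100
CR = (13.8 m / 18.4 m) * 100
CR = 0.75 * 100 = 75.0%

75.0


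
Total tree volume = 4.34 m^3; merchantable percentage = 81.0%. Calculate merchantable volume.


Formula: MV = V_total * (merchantable_pct / 100)
Merchantable fraction = 81.0% / 100 = 0.81
MV = 4.34 m^3 * 0.81 = 3.515 m^3

3.515


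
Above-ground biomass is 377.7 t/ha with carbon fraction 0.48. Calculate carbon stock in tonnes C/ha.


Formula: Carbon Stock = Biomass * Carbon Fraction
C = 377.7 t/ha * 0.48
C = 181.3 t C/ha

181.3
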